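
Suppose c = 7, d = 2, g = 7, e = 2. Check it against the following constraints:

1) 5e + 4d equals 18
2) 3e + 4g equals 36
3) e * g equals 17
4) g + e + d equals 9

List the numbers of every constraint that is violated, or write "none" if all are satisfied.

Constraints 2, 3, and 4 do not hold.

1) 5e + 4d = 5(2) + 4(2) = 18 — holds.
2) 3e + 4g = 3(2) + 4(7) = 34, not 36 — fails.
3) e * g = 2 * 7 = 14, not 17 — fails.
4) g + e + d = 7 + 2 + 2 = 11, not 9 — fails.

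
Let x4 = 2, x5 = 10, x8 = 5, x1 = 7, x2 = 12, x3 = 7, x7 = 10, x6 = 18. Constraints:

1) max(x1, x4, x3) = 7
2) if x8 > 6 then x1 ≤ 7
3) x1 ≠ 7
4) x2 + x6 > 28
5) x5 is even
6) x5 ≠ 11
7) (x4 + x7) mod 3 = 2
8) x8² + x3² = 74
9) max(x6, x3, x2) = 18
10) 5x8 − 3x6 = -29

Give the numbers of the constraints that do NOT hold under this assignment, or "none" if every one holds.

Violated: 3 and 7.

1) max(7, 2, 7) = 7  ✔
2) x8 = 5, not > 6; antecedent false, conditional vacuously true  ✔
3) x1 = 7, but 7 is required to differ  ✘
4) x2 + x6 = 12 + 18 = 30; 30 > 28  ✔
5) x5 = 10 is even  ✔
6) x5 = 10, and 10 ≠ 11  ✔
7) x4 + x7 = 12; 12 mod 3 = 0, not 2  ✘
8) x8² + x3² = 5² + 7² = 25 + 49 = 74  ✔
9) max(18, 7, 12) = 18  ✔
10) 5x8 − 3x6 = 5(5) − 3(18) = -29  ✔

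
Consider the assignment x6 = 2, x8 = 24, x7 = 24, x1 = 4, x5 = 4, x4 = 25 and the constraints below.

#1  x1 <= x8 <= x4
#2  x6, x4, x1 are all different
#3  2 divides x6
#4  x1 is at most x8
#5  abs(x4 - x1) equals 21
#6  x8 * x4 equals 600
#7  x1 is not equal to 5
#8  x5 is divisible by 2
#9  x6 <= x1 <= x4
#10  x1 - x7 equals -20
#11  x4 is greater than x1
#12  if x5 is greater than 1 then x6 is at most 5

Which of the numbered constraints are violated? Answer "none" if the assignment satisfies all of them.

#1 values 4 <= 24 <= 25 — holds.
#2 values 2, 25, 4 are pairwise distinct — holds.
#3 2 / 2 = 1, so 2 divides 2 — holds.
#4 x1 = 4, x8 = 24; 4 ≤ 24 — holds.
#5 abs(25 - 4) = 21 — holds.
#6 x8 * x4 = 24 * 25 = 600 — holds.
#7 x1 = 4, and 4 ≠ 5 — holds.
#8 4 / 2 = 2, so 2 divides 4 — holds.
#9 values 2 <= 4 <= 25 — holds.
#10 x1 - x7 = 4 - 24 = -20 — holds.
#11 x4 = 25, x1 = 4; 25 > 4 — holds.
#12 x5 = 4 > 1, so we need x6 ≤ 5; x6 = 2 ≤ 5 — holds.

Yes — all constraints hold.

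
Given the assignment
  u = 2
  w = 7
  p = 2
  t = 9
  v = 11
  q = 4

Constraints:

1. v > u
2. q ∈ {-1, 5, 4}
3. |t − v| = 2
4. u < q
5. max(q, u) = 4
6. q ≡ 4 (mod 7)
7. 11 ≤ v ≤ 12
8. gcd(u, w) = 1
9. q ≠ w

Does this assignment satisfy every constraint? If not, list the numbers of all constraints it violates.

The assignment satisfies every constraint.

1. v = 11, u = 2; 11 > 2  ✔
2. q = 4 is in {-1, 5, 4}  ✔
3. |9 − 11| = 2  ✔
4. u = 2, q = 4; 2 < 4  ✔
5. max(4, 2) = 4  ✔
6. 4 mod 7 = 4  ✔
7. v = 11 lies in [11, 12]  ✔
8. gcd(2, 7) = 1  ✔
9. q = 4, w = 7; distinct  ✔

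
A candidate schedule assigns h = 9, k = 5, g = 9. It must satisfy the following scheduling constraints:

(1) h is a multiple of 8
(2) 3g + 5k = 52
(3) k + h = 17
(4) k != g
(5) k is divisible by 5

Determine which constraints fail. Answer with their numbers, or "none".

No — constraints 1 and 3 are not satisfied.

(1) 9 = 8*1 + 1, so 8 does not divide 9 — violated.
(2) 3g + 5k = 3(9) + 5(5) = 52 — OK.
(3) k + h = 5 + 9 = 14, not 17 — violated.
(4) k = 5, g = 9; distinct — OK.
(5) 5 / 5 = 1, so 5 divides 5 — OK.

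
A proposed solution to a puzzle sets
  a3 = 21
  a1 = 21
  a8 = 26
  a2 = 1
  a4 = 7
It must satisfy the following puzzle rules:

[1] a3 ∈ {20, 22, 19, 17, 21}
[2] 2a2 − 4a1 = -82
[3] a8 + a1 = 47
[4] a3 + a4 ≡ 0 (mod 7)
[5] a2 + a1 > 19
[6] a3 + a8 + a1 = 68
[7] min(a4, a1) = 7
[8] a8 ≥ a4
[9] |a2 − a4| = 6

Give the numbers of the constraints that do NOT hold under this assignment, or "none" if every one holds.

[1] a3 = 21 is in {20, 22, 19, 17, 21}  true
[2] 2a2 − 4a1 = 2(1) − 4(21) = -82  true
[3] a8 + a1 = 26 + 21 = 47  true
[4] a3 + a4 = 28; 28 mod 7 = 0  true
[5] a2 + a1 = 1 + 21 = 22; 22 > 19  true
[6] a3 + a8 + a1 = 21 + 26 + 21 = 68  true
[7] min(7, 21) = 7  true
[8] a8 = 26, a4 = 7; 26 ≥ 7  true
[9] |1 − 7| = 6  true

None — every constraint holds.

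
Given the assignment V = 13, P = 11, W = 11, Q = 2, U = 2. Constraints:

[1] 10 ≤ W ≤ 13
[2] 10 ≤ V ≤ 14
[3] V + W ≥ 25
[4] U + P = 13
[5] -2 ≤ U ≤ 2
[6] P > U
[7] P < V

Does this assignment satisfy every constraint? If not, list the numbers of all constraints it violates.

[1] W = 11 lies in [10, 13] — OK.
[2] V = 13 lies in [10, 14] — OK.
[3] V + W = 13 + 11 = 24; 24 < 25, bound 25 not met — violated.
[4] U + P = 2 + 11 = 13 — OK.
[5] U = 2 lies in [-2, 2] — OK.
[6] P = 11, U = 2; 11 > 2 — OK.
[7] P = 11, V = 13; 11 < 13 — OK.

No — constraint 3 is not satisfied.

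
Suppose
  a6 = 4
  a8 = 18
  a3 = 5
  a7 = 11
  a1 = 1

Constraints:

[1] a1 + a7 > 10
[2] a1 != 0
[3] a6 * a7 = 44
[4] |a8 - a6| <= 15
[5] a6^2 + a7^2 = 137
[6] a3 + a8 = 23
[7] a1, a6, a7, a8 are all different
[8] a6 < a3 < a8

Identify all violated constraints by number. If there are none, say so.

Yes — all constraints hold.

[1] a1 + a7 = 1 + 11 = 12; 12 > 10  holds
[2] a1 = 1, and 1 ≠ 0  holds
[3] a6 * a7 = 4 * 11 = 44  holds
[4] |18 - 4| = 14; 14 ≤ 15  holds
[5] a6^2 + a7^2 = 4^2 + 11^2 = 16 + 121 = 137  holds
[6] a3 + a8 = 5 + 18 = 23  holds
[7] values 1, 4, 11, 18 are pairwise distinct  holds
[8] values 4 < 5 < 18  holds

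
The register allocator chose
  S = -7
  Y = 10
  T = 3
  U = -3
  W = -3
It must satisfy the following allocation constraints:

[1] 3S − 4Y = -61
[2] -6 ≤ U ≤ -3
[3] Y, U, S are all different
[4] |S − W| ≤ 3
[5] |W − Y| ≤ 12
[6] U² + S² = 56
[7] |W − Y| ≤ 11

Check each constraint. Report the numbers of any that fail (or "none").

[1] 3S − 4Y = 3(-7) − 4(10) = -61 — OK.
[2] U = -3 lies in [-6, -3] — OK.
[3] values 10, -3, -7 are pairwise distinct — OK.
[4] |-7 − (-3)| = 4; 4 > 3, exceeds bound 3 — violated.
[5] |-3 − 10| = 13; 13 > 12, exceeds bound 12 — violated.
[6] U² + S² = (-3)² + (-7)² = 9 + 49 = 58, not 56 — violated.
[7] |-3 − 10| = 13; 13 > 11, exceeds bound 11 — violated.

Constraints 4, 5, 6, and 7 do not hold.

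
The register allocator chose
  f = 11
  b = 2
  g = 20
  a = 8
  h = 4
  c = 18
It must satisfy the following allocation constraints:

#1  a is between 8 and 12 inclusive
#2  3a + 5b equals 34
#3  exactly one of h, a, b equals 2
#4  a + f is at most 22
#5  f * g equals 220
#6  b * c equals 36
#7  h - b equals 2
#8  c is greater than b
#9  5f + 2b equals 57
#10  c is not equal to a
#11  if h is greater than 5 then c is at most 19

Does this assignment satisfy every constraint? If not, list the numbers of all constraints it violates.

#1 a = 8 lies in [8, 12]  holds
#2 3a + 5b = 3(8) + 5(2) = 34  holds
#3 h=4, a=8, b=2; 1 of them equals 2  holds
#4 a + f = 8 + 11 = 19; 19 ≤ 22  holds
#5 f * g = 11 * 20 = 220  holds
#6 b * c = 2 * 18 = 36  holds
#7 h - b = 4 - 2 = 2  holds
#8 c = 18, b = 2; 18 > 2  holds
#9 5f + 2b = 5(11) + 2(2) = 59, not 57  fails
#10 c = 18, a = 8; distinct  holds
#11 h = 4, not > 5; antecedent false, conditional vacuously true  holds

Constraint 9 does not hold.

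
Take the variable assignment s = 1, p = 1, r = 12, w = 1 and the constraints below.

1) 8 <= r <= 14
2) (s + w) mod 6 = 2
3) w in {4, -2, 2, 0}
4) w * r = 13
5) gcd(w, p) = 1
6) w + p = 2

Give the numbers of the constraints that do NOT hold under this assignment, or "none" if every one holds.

Constraints 3 and 4 are violated.

1) r = 12 lies in [8, 14] — holds.
2) s + w = 2; 2 mod 6 = 2 — holds.
3) w = 1 is not in {4, -2, 2, 0} — does not hold.
4) w * r = 1 * 12 = 12, not 13 — does not hold.
5) gcd(1, 1) = 1 — holds.
6) w + p = 1 + 1 = 2 — holds.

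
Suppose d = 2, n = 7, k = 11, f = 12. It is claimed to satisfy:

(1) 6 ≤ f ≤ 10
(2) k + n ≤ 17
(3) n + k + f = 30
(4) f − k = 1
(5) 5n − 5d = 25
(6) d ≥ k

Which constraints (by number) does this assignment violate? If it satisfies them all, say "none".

No — constraints 1, 2, 6 are not satisfied.

(1) f = 12 is outside [6, 10]  ✘
(2) k + n = 11 + 7 = 18; 18 > 17, bound 17 not met  ✘
(3) n + k + f = 7 + 11 + 12 = 30  ✔
(4) f − k = 12 − 11 = 1  ✔
(5) 5n − 5d = 5(7) − 5(2) = 25  ✔
(6) d = 2, k = 11; 2 < 11 (want ≥)  ✘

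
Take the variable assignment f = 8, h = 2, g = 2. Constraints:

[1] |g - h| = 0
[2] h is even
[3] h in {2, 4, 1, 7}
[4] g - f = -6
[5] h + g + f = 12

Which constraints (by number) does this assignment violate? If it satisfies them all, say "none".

No violations.

[1] |2 - 2| = 0 — holds.
[2] h = 2 is even — holds.
[3] h = 2 is in {2, 4, 1, 7} — holds.
[4] g - f = 2 - 8 = -6 — holds.
[5] h + g + f = 2 + 2 + 8 = 12 — holds.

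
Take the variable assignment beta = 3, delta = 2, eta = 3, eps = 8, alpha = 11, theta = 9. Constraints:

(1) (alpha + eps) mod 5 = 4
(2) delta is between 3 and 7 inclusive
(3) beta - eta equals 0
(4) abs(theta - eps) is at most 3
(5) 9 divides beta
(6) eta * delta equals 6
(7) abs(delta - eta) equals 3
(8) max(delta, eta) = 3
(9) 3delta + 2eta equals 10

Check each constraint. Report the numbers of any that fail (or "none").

Constraints 2, 5, 7, and 9 are violated.

(1) alpha + eps = 19; 19 mod 5 = 4 — holds.
(2) delta = 2 is outside [3, 7] — fails.
(3) beta - eta = 3 - 3 = 0 — holds.
(4) abs(9 - 8) = 1; 1 ≤ 3 — holds.
(5) 3 = 9*0 + 3, so 9 does not divide 3 — fails.
(6) eta * delta = 3 * 2 = 6 — holds.
(7) abs(2 - 3) = 1, not 3 — fails.
(8) max(2, 3) = 3 — holds.
(9) 3delta + 2eta = 3(2) + 2(3) = 12, not 10 — fails.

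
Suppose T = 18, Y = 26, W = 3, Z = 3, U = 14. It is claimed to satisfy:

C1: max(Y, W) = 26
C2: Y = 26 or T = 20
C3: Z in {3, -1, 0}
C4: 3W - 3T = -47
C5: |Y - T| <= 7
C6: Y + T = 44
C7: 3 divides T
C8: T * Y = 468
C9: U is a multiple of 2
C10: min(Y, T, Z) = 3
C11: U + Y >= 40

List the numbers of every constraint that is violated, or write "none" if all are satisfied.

C1: max(26, 3) = 26 — holds.
C2: Y = 26 = 26 (first disjunct) — holds.
C3: Z = 3 is in {3, -1, 0} — holds.
C4: 3W - 3T = 3(3) - 3(18) = -45, not -47 — fails.
C5: |26 - 18| = 8; 8 > 7, exceeds bound 7 — fails.
C6: Y + T = 26 + 18 = 44 — holds.
C7: 18 / 3 = 6, so 3 divides 18 — holds.
C8: T * Y = 18 * 26 = 468 — holds.
C9: 14 / 2 = 7, so 2 divides 14 — holds.
C10: min(26, 18, 3) = 3 — holds.
C11: U + Y = 14 + 26 = 40; 40 ≥ 40 — holds.

Violated: 4, 5.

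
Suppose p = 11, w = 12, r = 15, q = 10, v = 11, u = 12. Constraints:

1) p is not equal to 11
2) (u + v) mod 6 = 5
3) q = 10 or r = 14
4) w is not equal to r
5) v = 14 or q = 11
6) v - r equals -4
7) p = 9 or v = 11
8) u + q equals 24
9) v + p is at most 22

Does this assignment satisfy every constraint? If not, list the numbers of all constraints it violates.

Constraints 1, 5, and 8 do not hold.

1) p = 11, but 11 is required to differ — fails.
2) u + v = 23; 23 mod 6 = 5 — holds.
3) q = 10 = 10 (first disjunct) — holds.
4) w = 12, r = 15; distinct — holds.
5) v = 11 ≠ 14 and q = 10 ≠ 11; both disjuncts false — fails.
6) v - r = 11 - 15 = -4 — holds.
7) p = 11 ≠ 9, but v = 11 = 11 (second disjunct) — holds.
8) u + q = 12 + 10 = 22, not 24 — fails.
9) v + p = 11 + 11 = 22; 22 ≤ 22 — holds.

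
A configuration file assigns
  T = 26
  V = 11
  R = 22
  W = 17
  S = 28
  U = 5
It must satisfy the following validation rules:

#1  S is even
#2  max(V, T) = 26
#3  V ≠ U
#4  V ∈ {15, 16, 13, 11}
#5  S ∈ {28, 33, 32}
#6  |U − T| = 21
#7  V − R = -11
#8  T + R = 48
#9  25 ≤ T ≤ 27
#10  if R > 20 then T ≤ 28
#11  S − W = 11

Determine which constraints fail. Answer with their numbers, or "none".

The assignment satisfies every constraint.

#1 S = 28 is even  yes
#2 max(11, 26) = 26  yes
#3 V = 11, U = 5; distinct  yes
#4 V = 11 is in {15, 16, 13, 11}  yes
#5 S = 28 is in {28, 33, 32}  yes
#6 |5 − 26| = 21  yes
#7 V − R = 11 − 22 = -11  yes
#8 T + R = 26 + 22 = 48  yes
#9 T = 26 lies in [25, 27]  yes
#10 R = 22 > 20, so we need T ≤ 28; T = 26 ≤ 28  yes
#11 S − W = 28 − 17 = 11  yes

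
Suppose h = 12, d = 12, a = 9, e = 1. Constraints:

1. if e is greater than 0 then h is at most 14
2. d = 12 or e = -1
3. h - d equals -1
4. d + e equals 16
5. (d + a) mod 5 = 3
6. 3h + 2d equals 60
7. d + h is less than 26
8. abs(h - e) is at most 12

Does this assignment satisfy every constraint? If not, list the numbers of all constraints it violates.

1. e = 1 > 0, so we need h ≤ 14; h = 12 ≤ 14 — holds.
2. d = 12 = 12 (first disjunct) — holds.
3. h - d = 12 - 12 = 0, not -1 — fails.
4. d + e = 12 + 1 = 13, not 16 — fails.
5. d + a = 21; 21 mod 5 = 1, not 3 — fails.
6. 3h + 2d = 3(12) + 2(12) = 60 — holds.
7. d + h = 12 + 12 = 24; 24 < 26 — holds.
8. abs(12 - 1) = 11; 11 ≤ 12 — holds.

Constraints 3, 4, and 5 do not hold.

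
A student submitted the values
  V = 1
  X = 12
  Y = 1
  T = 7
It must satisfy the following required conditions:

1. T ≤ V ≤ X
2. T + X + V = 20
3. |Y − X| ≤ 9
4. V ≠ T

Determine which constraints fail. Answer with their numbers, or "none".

1. values 7, 1, 12; T = 7 is not ≤ V = 1  ✗
2. T + X + V = 7 + 12 + 1 = 20  ✓
3. |1 − 12| = 11; 11 > 9, exceeds bound 9  ✗
4. V = 1, T = 7; distinct  ✓

The assignment fails constraints 1 and 3.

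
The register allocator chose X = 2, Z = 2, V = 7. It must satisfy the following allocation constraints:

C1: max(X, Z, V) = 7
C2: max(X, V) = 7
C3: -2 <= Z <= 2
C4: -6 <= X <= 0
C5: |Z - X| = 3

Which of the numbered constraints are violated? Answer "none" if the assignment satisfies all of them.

Constraints 4 and 5 do not hold.

C1: max(2, 2, 7) = 7  yes
C2: max(2, 7) = 7  yes
C3: Z = 2 lies in [-2, 2]  yes
C4: X = 2 is outside [-6, 0]  no
C5: |2 - 2| = 0, not 3  no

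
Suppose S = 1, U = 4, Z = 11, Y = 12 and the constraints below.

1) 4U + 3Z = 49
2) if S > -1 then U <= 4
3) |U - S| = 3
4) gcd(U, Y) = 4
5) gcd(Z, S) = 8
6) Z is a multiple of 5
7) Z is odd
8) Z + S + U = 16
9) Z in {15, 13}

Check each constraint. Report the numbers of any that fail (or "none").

Constraints 5, 6, 9 are violated.

1) 4U + 3Z = 4(4) + 3(11) = 49  ✓
2) S = 1 > -1, so we need U ≤ 4; U = 4 ≤ 4  ✓
3) |4 - 1| = 3  ✓
4) gcd(4, 12) = 4  ✓
5) gcd(11, 1) = 1, not 8  ✗
6) 11 = 5*2 + 1, so 5 does not divide 11  ✗
7) Z = 11 is odd  ✓
8) Z + S + U = 11 + 1 + 4 = 16  ✓
9) Z = 11 is not in {15, 13}  ✗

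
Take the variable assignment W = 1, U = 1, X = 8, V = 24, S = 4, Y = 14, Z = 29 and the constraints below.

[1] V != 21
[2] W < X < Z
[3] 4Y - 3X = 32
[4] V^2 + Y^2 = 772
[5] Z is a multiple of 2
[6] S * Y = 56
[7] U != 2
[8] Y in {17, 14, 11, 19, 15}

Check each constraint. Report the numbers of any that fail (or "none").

Violated: 5.

[1] V = 24, and 24 ≠ 21  yes
[2] values 1 < 8 < 29  yes
[3] 4Y - 3X = 4(14) - 3(8) = 32  yes
[4] V^2 + Y^2 = 24^2 + 14^2 = 576 + 196 = 772  yes
[5] 29 = 2*14 + 1, so 2 does not divide 29  no
[6] S * Y = 4 * 14 = 56  yes
[7] U = 1, and 1 ≠ 2  yes
[8] Y = 14 is in {17, 14, 11, 19, 15}  yes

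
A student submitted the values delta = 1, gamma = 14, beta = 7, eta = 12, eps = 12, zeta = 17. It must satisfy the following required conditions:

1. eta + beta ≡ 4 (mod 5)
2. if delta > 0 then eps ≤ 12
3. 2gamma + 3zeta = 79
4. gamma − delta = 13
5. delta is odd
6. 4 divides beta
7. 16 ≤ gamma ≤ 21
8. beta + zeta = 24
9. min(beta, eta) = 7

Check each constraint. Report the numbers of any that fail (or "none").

1. eta + beta = 19; 19 mod 5 = 4 — satisfied.
2. delta = 1 > 0, so we need eps ≤ 12; eps = 12 ≤ 12 — satisfied.
3. 2gamma + 3zeta = 2(14) + 3(17) = 79 — satisfied.
4. gamma − delta = 14 − 1 = 13 — satisfied.
5. delta = 1 is odd — satisfied.
6. 7 = 4×1 + 3, so 4 does not divide 7 — violated.
7. gamma = 14 is outside [16, 21] — violated.
8. beta + zeta = 7 + 17 = 24 — satisfied.
9. min(7, 12) = 7 — satisfied.

The assignment fails constraints 6 and 7.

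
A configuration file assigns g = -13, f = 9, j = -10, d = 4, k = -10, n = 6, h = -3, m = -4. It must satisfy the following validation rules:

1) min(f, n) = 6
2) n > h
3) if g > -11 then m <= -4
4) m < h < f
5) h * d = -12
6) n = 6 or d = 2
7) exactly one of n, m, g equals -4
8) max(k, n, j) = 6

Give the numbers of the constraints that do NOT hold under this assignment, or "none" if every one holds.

1) min(9, 6) = 6 — OK.
2) n = 6, h = -3; 6 > -3 — OK.
3) g = -13, not > -11; antecedent false, conditional vacuously true — OK.
4) values -4 < -3 < 9 — OK.
5) h * d = -3 * 4 = -12 — OK.
6) n = 6 = 6 (first disjunct) — OK.
7) n=6, m=-4, g=-13; 1 of them equals -4 — OK.
8) max(-10, 6, -10) = 6 — OK.

The assignment satisfies every constraint.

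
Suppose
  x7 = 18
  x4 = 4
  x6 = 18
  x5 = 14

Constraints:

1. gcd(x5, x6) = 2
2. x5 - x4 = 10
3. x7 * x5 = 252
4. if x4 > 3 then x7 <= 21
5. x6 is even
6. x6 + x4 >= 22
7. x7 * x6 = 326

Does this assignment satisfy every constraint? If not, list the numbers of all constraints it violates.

1. gcd(14, 18) = 2  holds
2. x5 - x4 = 14 - 4 = 10  holds
3. x7 * x5 = 18 * 14 = 252  holds
4. x4 = 4 > 3, so we need x7 ≤ 21; x7 = 18 ≤ 21  holds
5. x6 = 18 is even  holds
6. x6 + x4 = 18 + 4 = 22; 22 ≥ 22  holds
7. x7 * x6 = 18 * 18 = 324, not 326  fails

Violated: 7.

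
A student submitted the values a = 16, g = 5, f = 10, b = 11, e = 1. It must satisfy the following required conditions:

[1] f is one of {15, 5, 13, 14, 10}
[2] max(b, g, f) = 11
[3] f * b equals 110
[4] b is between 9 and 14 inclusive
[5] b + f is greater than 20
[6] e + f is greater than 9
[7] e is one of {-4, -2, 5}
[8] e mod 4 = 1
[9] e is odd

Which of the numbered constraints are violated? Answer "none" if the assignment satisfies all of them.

The assignment fails constraint 7.

[1] f = 10 is in {15, 5, 13, 14, 10} — holds.
[2] max(11, 5, 10) = 11 — holds.
[3] f * b = 10 * 11 = 110 — holds.
[4] b = 11 lies in [9, 14] — holds.
[5] b + f = 11 + 10 = 21; 21 > 20 — holds.
[6] e + f = 1 + 10 = 11; 11 > 9 — holds.
[7] e = 1 is not in {-4, -2, 5} — does not hold.
[8] 1 mod 4 = 1 — holds.
[9] e = 1 is odd — holds.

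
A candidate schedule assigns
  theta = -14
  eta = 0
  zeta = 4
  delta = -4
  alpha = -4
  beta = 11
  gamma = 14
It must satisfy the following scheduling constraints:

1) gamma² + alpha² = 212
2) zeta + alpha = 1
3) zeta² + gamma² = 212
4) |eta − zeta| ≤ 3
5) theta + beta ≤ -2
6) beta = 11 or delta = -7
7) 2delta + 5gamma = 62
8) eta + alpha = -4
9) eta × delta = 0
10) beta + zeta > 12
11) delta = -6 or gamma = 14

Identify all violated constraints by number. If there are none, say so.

Constraints 2 and 4 are violated.

1) gamma² + alpha² = 14² + (-4)² = 196 + 16 = 212  true
2) zeta + alpha = 4 + (-4) = 0, not 1  false
3) zeta² + gamma² = 4² + 14² = 16 + 196 = 212  true
4) |0 − 4| = 4; 4 > 3, exceeds bound 3  false
5) theta + beta = -14 + 11 = -3; -3 ≤ -2  true
6) beta = 11 = 11 (first disjunct)  true
7) 2delta + 5gamma = 2(-4) + 5(14) = 62  true
8) eta + alpha = 0 + (-4) = -4  true
9) eta × delta = 0 × (-4) = 0  true
10) beta + zeta = 11 + 4 = 15; 15 > 12  true
11) delta = -4 ≠ -6, but gamma = 14 = 14 (second disjunct)  true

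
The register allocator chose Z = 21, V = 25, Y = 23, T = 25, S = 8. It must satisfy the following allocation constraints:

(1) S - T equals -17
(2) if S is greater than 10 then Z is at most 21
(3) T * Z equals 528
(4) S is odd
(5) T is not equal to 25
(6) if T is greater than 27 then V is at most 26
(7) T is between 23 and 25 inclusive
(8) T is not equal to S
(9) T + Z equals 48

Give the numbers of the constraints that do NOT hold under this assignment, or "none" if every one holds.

(1) S - T = 8 - 25 = -17 — holds.
(2) S = 8, not > 10; antecedent false, conditional vacuously true — holds.
(3) T * Z = 25 * 21 = 525, not 528 — fails.
(4) S = 8 is even — fails.
(5) T = 25, but 25 is required to differ — fails.
(6) T = 25, not > 27; antecedent false, conditional vacuously true — holds.
(7) T = 25 lies in [23, 25] — holds.
(8) T = 25, S = 8; distinct — holds.
(9) T + Z = 25 + 21 = 46, not 48 — fails.

Constraints 3, 4, 5, and 9 are violated.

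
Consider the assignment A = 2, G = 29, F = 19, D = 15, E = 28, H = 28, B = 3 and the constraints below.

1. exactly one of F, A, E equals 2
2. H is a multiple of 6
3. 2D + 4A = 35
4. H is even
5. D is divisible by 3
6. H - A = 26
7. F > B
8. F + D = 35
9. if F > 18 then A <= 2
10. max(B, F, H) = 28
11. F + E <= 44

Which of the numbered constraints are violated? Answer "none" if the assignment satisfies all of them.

1. F=19, A=2, E=28; 1 of them equals 2 — holds.
2. 28 = 6*4 + 4, so 6 does not divide 28 — fails.
3. 2D + 4A = 2(15) + 4(2) = 38, not 35 — fails.
4. H = 28 is even — holds.
5. 15 / 3 = 5, so 3 divides 15 — holds.
6. H - A = 28 - 2 = 26 — holds.
7. F = 19, B = 3; 19 > 3 — holds.
8. F + D = 19 + 15 = 34, not 35 — fails.
9. F = 19 > 18, so we need A ≤ 2; A = 2 ≤ 2 — holds.
10. max(3, 19, 28) = 28 — holds.
11. F + E = 19 + 28 = 47; 47 > 44, bound 44 not met — fails.

No — constraints 2, 3, 8, and 11 are not satisfied.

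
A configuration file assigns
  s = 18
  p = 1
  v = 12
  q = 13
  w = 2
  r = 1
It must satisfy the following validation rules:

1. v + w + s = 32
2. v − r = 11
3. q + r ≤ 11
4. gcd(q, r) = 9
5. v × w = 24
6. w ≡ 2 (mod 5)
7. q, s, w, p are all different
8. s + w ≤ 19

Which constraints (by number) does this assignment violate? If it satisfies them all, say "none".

1. v + w + s = 12 + 2 + 18 = 32 — OK.
2. v − r = 12 − 1 = 11 — OK.
3. q + r = 13 + 1 = 14; 14 > 11, bound 11 not met — violated.
4. gcd(13, 1) = 1, not 9 — violated.
5. v × w = 12 × 2 = 24 — OK.
6. 2 mod 5 = 2 — OK.
7. values 13, 18, 2, 1 are pairwise distinct — OK.
8. s + w = 18 + 2 = 20; 20 > 19, bound 19 not met — violated.

The assignment fails constraints 3, 4, 8.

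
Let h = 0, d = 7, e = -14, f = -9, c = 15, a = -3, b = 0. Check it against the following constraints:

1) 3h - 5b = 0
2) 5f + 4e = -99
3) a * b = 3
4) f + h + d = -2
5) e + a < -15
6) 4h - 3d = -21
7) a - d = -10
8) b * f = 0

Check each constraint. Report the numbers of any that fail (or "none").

1) 3h - 5b = 3(0) - 5(0) = 0 — satisfied.
2) 5f + 4e = 5(-9) + 4(-14) = -101, not -99 — violated.
3) a * b = -3 * 0 = 0, not 3 — violated.
4) f + h + d = -9 + 0 + 7 = -2 — satisfied.
5) e + a = -14 + (-3) = -17; -17 < -15 — satisfied.
6) 4h - 3d = 4(0) - 3(7) = -21 — satisfied.
7) a - d = -3 - 7 = -10 — satisfied.
8) b * f = 0 * (-9) = 0 — satisfied.

The assignment fails constraints 2 and 3.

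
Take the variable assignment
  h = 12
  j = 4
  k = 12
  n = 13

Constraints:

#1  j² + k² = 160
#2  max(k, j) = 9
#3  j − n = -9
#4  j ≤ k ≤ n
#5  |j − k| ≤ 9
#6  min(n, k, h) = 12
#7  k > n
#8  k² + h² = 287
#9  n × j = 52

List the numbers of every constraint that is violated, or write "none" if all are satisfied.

#1 j² + k² = 4² + 12² = 16 + 144 = 160 — satisfied.
#2 max(12, 4) = 12, not 9 — violated.
#3 j − n = 4 − 13 = -9 — satisfied.
#4 values 4 ≤ 12 ≤ 13 — satisfied.
#5 |4 − 12| = 8; 8 ≤ 9 — satisfied.
#6 min(13, 12, 12) = 12 — satisfied.
#7 k = 12, n = 13; 12 ≤ 13 (want >) — violated.
#8 k² + h² = 12² + 12² = 144 + 144 = 288, not 287 — violated.
#9 n × j = 13 × 4 = 52 — satisfied.

The assignment fails constraints 2, 7, and 8.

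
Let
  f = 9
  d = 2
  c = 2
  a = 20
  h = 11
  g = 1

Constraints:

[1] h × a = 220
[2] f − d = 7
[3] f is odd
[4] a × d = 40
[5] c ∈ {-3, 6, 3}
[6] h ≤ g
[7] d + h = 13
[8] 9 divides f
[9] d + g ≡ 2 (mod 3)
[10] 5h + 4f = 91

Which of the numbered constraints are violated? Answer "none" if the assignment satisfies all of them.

[1] h × a = 11 × 20 = 220 — OK.
[2] f − d = 9 − 2 = 7 — OK.
[3] f = 9 is odd — OK.
[4] a × d = 20 × 2 = 40 — OK.
[5] c = 2 is not in {-3, 6, 3} — violated.
[6] h = 11, g = 1; 11 > 1 (want ≤) — violated.
[7] d + h = 2 + 11 = 13 — OK.
[8] 9 / 9 = 1, so 9 divides 9 — OK.
[9] d + g = 3; 3 mod 3 = 0, not 2 — violated.
[10] 5h + 4f = 5(11) + 4(9) = 91 — OK.

Constraints 5, 6, and 9 do not hold.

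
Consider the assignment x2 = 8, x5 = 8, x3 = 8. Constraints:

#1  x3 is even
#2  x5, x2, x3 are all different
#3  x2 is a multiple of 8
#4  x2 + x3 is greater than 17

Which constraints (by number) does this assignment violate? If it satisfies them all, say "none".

#1 x3 = 8 is even  OK
#2 x5 = x2 = 8, not all different  FAIL
#3 8 / 8 = 1, so 8 divides 8  OK
#4 x2 + x3 = 8 + 8 = 16; 16 ≤ 17, bound 17 not met  FAIL

Constraints 2 and 4 are violated.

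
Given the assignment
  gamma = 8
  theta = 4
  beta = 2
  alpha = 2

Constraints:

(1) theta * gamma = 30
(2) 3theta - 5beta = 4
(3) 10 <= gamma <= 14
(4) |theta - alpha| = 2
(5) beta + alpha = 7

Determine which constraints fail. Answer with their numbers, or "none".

No — constraints 1, 2, 3, and 5 are not satisfied.

(1) theta * gamma = 4 * 8 = 32, not 30  no
(2) 3theta - 5beta = 3(4) - 5(2) = 2, not 4  no
(3) gamma = 8 is outside [10, 14]  no
(4) |4 - 2| = 2  yes
(5) beta + alpha = 2 + 2 = 4, not 7  no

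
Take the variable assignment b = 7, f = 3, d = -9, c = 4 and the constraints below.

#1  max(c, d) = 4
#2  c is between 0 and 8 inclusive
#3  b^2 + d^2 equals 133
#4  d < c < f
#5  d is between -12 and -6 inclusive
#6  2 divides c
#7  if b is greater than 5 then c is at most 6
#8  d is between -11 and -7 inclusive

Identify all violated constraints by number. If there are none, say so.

Constraints 3 and 4 do not hold.

#1 max(4, -9) = 4 — OK.
#2 c = 4 lies in [0, 8] — OK.
#3 b^2 + d^2 = 7^2 + (-9)^2 = 49 + 81 = 130, not 133 — violated.
#4 values -9, 4, 3; c = 4 is not < f = 3 — violated.
#5 d = -9 lies in [-12, -6] — OK.
#6 4 / 2 = 2, so 2 divides 4 — OK.
#7 b = 7 > 5, so we need c ≤ 6; c = 4 ≤ 6 — OK.
#8 d = -9 lies in [-11, -7] — OK.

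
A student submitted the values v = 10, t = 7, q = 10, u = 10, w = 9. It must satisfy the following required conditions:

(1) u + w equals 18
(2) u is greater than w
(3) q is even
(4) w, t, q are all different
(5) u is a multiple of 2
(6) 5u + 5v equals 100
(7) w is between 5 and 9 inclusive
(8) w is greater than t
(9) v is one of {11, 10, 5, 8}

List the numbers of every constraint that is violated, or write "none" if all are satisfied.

No — constraint 1 is not satisfied.

(1) u + w = 10 + 9 = 19, not 18  false
(2) u = 10, w = 9; 10 > 9  true
(3) q = 10 is even  true
(4) values 9, 7, 10 are pairwise distinct  true
(5) 10 / 2 = 5, so 2 divides 10  true
(6) 5u + 5v = 5(10) + 5(10) = 100  true
(7) w = 9 lies in [5, 9]  true
(8) w = 9, t = 7; 9 > 7  true
(9) v = 10 is in {11, 10, 5, 8}  true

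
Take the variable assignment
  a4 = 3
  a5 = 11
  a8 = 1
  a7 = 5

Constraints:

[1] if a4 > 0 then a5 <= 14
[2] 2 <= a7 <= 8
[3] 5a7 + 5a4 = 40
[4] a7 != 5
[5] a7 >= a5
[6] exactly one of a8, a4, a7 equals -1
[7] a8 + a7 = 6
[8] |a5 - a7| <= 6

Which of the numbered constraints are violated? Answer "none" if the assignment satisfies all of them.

No — constraints 4, 5, 6 are not satisfied.

[1] a4 = 3 > 0, so we need a5 ≤ 14; a5 = 11 ≤ 14 — OK.
[2] a7 = 5 lies in [2, 8] — OK.
[3] 5a7 + 5a4 = 5(5) + 5(3) = 40 — OK.
[4] a7 = 5, but 5 is required to differ — violated.
[5] a7 = 5, a5 = 11; 5 < 11 (want ≥) — violated.
[6] a8=1, a4=3, a7=5; 0 of them equal -1, not exactly one — violated.
[7] a8 + a7 = 1 + 5 = 6 — OK.
[8] |11 - 5| = 6; 6 ≤ 6 — OK.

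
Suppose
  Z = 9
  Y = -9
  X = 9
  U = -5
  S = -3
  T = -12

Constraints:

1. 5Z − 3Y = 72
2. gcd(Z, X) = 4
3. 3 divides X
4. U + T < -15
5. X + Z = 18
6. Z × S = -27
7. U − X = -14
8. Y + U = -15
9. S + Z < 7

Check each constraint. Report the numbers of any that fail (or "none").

The assignment fails constraints 2 and 8.

1. 5Z − 3Y = 5(9) − 3(-9) = 72 — holds.
2. gcd(9, 9) = 9, not 4 — does not hold.
3. 9 / 3 = 3, so 3 divides 9 — holds.
4. U + T = -5 + (-12) = -17; -17 < -15 — holds.
5. X + Z = 9 + 9 = 18 — holds.
6. Z × S = 9 × (-3) = -27 — holds.
7. U − X = -5 − 9 = -14 — holds.
8. Y + U = -9 + (-5) = -14, not -15 — does not hold.
9. S + Z = -3 + 9 = 6; 6 < 7 — holds.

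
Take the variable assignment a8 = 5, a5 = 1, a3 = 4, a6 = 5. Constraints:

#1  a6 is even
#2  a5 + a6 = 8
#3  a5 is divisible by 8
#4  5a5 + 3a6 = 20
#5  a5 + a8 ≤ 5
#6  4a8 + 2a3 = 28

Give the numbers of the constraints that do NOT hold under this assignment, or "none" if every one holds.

Violated: 1, 2, 3, 5.

#1 a6 = 5 is odd  ✘
#2 a5 + a6 = 1 + 5 = 6, not 8  ✘
#3 1 = 8×0 + 1, so 8 does not divide 1  ✘
#4 5a5 + 3a6 = 5(1) + 3(5) = 20  ✔
#5 a5 + a8 = 1 + 5 = 6; 6 > 5, bound 5 not met  ✘
#6 4a8 + 2a3 = 4(5) + 2(4) = 28  ✔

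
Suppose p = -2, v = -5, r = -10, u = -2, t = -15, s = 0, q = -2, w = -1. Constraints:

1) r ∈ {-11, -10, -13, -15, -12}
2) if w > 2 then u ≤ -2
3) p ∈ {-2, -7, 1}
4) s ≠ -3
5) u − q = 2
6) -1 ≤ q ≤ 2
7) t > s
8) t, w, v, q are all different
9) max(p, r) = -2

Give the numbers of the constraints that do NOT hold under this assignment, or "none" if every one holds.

Constraints 5, 6, 7 are violated.

1) r = -10 is in {-11, -10, -13, -15, -12}  true
2) w = -1, not > 2; antecedent false, conditional vacuously true  true
3) p = -2 is in {-2, -7, 1}  true
4) s = 0, and 0 ≠ -3  true
5) u − q = -2 − (-2) = 0, not 2  false
6) q = -2 is outside [-1, 2]  false
7) t = -15, s = 0; -15 ≤ 0 (want >)  false
8) values -15, -1, -5, -2 are pairwise distinct  true
9) max(-2, -10) = -2  true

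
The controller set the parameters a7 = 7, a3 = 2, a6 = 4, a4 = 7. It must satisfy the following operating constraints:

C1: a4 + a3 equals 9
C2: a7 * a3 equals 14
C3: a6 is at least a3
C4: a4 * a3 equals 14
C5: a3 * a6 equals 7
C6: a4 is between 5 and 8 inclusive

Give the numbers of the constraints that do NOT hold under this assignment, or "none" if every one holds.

Constraint 5 does not hold.

C1: a4 + a3 = 7 + 2 = 9 — satisfied.
C2: a7 * a3 = 7 * 2 = 14 — satisfied.
C3: a6 = 4, a3 = 2; 4 ≥ 2 — satisfied.
C4: a4 * a3 = 7 * 2 = 14 — satisfied.
C5: a3 * a6 = 2 * 4 = 8, not 7 — violated.
C6: a4 = 7 lies in [5, 8] — satisfied.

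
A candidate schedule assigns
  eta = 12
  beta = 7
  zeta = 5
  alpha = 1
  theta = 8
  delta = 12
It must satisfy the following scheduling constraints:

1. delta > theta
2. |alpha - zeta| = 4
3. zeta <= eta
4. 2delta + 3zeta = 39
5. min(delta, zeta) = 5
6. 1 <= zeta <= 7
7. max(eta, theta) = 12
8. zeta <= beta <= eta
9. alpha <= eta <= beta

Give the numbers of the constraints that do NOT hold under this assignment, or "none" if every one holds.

1. delta = 12, theta = 8; 12 > 8  yes
2. |1 - 5| = 4  yes
3. zeta = 5, eta = 12; 5 ≤ 12  yes
4. 2delta + 3zeta = 2(12) + 3(5) = 39  yes
5. min(12, 5) = 5  yes
6. zeta = 5 lies in [1, 7]  yes
7. max(12, 8) = 12  yes
8. values 5 <= 7 <= 12  yes
9. values 1, 12, 7; eta = 12 is not <= beta = 7  no

Violated: 9.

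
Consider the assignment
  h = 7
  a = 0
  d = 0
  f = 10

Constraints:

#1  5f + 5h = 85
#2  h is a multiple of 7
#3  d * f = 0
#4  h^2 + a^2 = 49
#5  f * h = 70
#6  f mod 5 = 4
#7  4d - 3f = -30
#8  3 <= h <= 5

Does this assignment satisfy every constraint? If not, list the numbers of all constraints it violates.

#1 5f + 5h = 5(10) + 5(7) = 85 — holds.
#2 7 / 7 = 1, so 7 divides 7 — holds.
#3 d * f = 0 * 10 = 0 — holds.
#4 h^2 + a^2 = 7^2 + 0^2 = 49 + 0 = 49 — holds.
#5 f * h = 10 * 7 = 70 — holds.
#6 10 mod 5 = 0, not 4 — does not hold.
#7 4d - 3f = 4(0) - 3(10) = -30 — holds.
#8 h = 7 is outside [3, 5] — does not hold.

Constraints 6 and 8 are violated.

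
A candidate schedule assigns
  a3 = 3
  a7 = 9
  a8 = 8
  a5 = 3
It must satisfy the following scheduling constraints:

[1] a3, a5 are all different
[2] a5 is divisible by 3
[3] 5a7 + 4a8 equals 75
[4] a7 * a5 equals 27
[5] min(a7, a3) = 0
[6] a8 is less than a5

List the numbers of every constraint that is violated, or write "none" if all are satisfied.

Constraints 1, 3, 5, 6 do not hold.

[1] a3 = a5 = 3, not all different  false
[2] 3 / 3 = 1, so 3 divides 3  true
[3] 5a7 + 4a8 = 5(9) + 4(8) = 77, not 75  false
[4] a7 * a5 = 9 * 3 = 27  true
[5] min(9, 3) = 3, not 0  false
[6] a8 = 8, a5 = 3; 8 ≥ 3 (want <)  false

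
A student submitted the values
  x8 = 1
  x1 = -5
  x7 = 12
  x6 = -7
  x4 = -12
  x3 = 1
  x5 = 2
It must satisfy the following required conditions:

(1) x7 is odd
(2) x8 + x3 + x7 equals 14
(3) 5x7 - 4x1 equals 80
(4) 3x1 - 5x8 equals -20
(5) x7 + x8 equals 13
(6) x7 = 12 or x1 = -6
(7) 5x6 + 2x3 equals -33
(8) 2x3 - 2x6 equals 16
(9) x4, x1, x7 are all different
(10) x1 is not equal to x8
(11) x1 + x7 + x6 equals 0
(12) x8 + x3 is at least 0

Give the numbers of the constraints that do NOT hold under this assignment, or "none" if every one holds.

(1) x7 = 12 is even — violated.
(2) x8 + x3 + x7 = 1 + 1 + 12 = 14 — OK.
(3) 5x7 - 4x1 = 5(12) - 4(-5) = 80 — OK.
(4) 3x1 - 5x8 = 3(-5) - 5(1) = -20 — OK.
(5) x7 + x8 = 12 + 1 = 13 — OK.
(6) x7 = 12 = 12 (first disjunct) — OK.
(7) 5x6 + 2x3 = 5(-7) + 2(1) = -33 — OK.
(8) 2x3 - 2x6 = 2(1) - 2(-7) = 16 — OK.
(9) values -12, -5, 12 are pairwise distinct — OK.
(10) x1 = -5, x8 = 1; distinct — OK.
(11) x1 + x7 + x6 = -5 + 12 + (-7) = 0 — OK.
(12) x8 + x3 = 1 + 1 = 2; 2 ≥ 0 — OK.

Constraint 1 does not hold.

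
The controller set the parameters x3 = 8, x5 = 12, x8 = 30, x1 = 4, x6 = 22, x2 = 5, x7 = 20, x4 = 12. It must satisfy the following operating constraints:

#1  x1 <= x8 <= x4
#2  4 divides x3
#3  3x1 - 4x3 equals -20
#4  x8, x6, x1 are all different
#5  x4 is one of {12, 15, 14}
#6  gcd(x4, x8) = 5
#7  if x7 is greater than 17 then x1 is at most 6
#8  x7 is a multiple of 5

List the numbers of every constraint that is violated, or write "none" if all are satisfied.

The assignment fails constraints 1 and 6.

#1 values 4, 30, 12; x8 = 30 is not <= x4 = 12 — fails.
#2 8 / 4 = 2, so 4 divides 8 — holds.
#3 3x1 - 4x3 = 3(4) - 4(8) = -20 — holds.
#4 values 30, 22, 4 are pairwise distinct — holds.
#5 x4 = 12 is in {12, 15, 14} — holds.
#6 gcd(12, 30) = 6, not 5 — fails.
#7 x7 = 20 > 17, so we need x1 ≤ 6; x1 = 4 ≤ 6 — holds.
#8 20 / 5 = 4, so 5 divides 20 — holds.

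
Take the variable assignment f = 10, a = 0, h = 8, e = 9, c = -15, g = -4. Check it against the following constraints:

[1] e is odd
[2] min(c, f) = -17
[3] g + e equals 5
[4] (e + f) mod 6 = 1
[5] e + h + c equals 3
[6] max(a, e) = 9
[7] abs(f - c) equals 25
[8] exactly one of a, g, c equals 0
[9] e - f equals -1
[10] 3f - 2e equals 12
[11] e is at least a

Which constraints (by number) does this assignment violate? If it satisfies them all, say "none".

Violated: 2, 5.

[1] e = 9 is odd — OK.
[2] min(-15, 10) = -15, not -17 — violated.
[3] g + e = -4 + 9 = 5 — OK.
[4] e + f = 19; 19 mod 6 = 1 — OK.
[5] e + h + c = 9 + 8 + (-15) = 2, not 3 — violated.
[6] max(0, 9) = 9 — OK.
[7] abs(10 - (-15)) = 25 — OK.
[8] a=0, g=-4, c=-15; 1 of them equals 0 — OK.
[9] e - f = 9 - 10 = -1 — OK.
[10] 3f - 2e = 3(10) - 2(9) = 12 — OK.
[11] e = 9, a = 0; 9 ≥ 0 — OK.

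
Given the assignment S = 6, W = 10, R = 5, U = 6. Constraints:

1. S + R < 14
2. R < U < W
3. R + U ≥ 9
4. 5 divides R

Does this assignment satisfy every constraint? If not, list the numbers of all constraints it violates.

1. S + R = 6 + 5 = 11; 11 < 14 — OK.
2. values 5 < 6 < 10 — OK.
3. R + U = 5 + 6 = 11; 11 ≥ 9 — OK.
4. 5 / 5 = 1, so 5 divides 5 — OK.

The assignment satisfies every constraint.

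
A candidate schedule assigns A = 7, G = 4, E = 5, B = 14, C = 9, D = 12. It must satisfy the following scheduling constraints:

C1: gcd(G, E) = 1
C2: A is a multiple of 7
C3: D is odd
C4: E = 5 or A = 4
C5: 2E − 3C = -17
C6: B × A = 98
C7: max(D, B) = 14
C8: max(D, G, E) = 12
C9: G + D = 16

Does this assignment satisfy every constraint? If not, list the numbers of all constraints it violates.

No — constraint 3 is not satisfied.

C1: gcd(4, 5) = 1 — holds.
C2: 7 / 7 = 1, so 7 divides 7 — holds.
C3: D = 12 is even — does not hold.
C4: E = 5 = 5 (first disjunct) — holds.
C5: 2E − 3C = 2(5) − 3(9) = -17 — holds.
C6: B × A = 14 × 7 = 98 — holds.
C7: max(12, 14) = 14 — holds.
C8: max(12, 4, 5) = 12 — holds.
C9: G + D = 4 + 12 = 16 — holds.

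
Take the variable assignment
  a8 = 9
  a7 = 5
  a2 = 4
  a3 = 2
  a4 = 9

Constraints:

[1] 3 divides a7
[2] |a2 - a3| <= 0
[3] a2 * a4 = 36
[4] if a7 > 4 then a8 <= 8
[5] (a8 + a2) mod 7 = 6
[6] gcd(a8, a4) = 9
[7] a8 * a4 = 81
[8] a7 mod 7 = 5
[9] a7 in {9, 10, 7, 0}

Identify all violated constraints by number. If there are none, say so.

Constraints 1, 2, 4, and 9 are violated.

[1] 5 = 3*1 + 2, so 3 does not divide 5 — fails.
[2] |4 - 2| = 2; 2 > 0, exceeds bound 0 — fails.
[3] a2 * a4 = 4 * 9 = 36 — holds.
[4] a7 = 5 > 4, so we need a8 ≤ 8; but a8 = 9 > 8 — fails.
[5] a8 + a2 = 13; 13 mod 7 = 6 — holds.
[6] gcd(9, 9) = 9 — holds.
[7] a8 * a4 = 9 * 9 = 81 — holds.
[8] 5 mod 7 = 5 — holds.
[9] a7 = 5 is not in {9, 10, 7, 0} — fails.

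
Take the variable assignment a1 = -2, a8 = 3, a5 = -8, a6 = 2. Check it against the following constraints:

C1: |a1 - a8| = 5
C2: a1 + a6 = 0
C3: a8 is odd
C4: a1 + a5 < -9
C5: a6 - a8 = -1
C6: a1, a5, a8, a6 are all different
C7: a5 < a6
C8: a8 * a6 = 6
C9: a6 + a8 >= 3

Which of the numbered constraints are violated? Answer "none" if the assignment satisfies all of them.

C1: |-2 - 3| = 5  OK
C2: a1 + a6 = -2 + 2 = 0  OK
C3: a8 = 3 is odd  OK
C4: a1 + a5 = -2 + (-8) = -10; -10 < -9  OK
C5: a6 - a8 = 2 - 3 = -1  OK
C6: values -2, -8, 3, 2 are pairwise distinct  OK
C7: a5 = -8, a6 = 2; -8 < 2  OK
C8: a8 * a6 = 3 * 2 = 6  OK
C9: a6 + a8 = 2 + 3 = 5; 5 ≥ 3  OK

All constraints are satisfied.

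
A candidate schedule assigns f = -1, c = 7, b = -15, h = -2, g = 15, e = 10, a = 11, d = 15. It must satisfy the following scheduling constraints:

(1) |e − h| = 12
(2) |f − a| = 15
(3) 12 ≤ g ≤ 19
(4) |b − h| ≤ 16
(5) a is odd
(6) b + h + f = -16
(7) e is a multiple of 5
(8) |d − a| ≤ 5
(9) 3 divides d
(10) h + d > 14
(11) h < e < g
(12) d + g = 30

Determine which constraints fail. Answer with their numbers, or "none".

Constraints 2, 6, 10 are violated.

(1) |10 − (-2)| = 12 — holds.
(2) |-1 − 11| = 12, not 15 — fails.
(3) g = 15 lies in [12, 19] — holds.
(4) |-15 − (-2)| = 13; 13 ≤ 16 — holds.
(5) a = 11 is odd — holds.
(6) b + h + f = -15 + (-2) + (-1) = -18, not -16 — fails.
(7) 10 / 5 = 2, so 5 divides 10 — holds.
(8) |15 − 11| = 4; 4 ≤ 5 — holds.
(9) 15 / 3 = 5, so 3 divides 15 — holds.
(10) h + d = -2 + 15 = 13; 13 ≤ 14, bound 14 not met — fails.
(11) values -2 < 10 < 15 — holds.
(12) d + g = 15 + 15 = 30 — holds.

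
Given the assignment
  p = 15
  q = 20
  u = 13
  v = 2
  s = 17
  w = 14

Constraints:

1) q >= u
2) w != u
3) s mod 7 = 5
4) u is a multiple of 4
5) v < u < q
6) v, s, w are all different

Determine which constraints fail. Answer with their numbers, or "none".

Violated: 3 and 4.

1) q = 20, u = 13; 20 ≥ 13  yes
2) w = 14, u = 13; distinct  yes
3) 17 mod 7 = 3, not 5  no
4) 13 = 4*3 + 1, so 4 does not divide 13  no
5) values 2 < 13 < 20  yes
6) values 2, 17, 14 are pairwise distinct  yes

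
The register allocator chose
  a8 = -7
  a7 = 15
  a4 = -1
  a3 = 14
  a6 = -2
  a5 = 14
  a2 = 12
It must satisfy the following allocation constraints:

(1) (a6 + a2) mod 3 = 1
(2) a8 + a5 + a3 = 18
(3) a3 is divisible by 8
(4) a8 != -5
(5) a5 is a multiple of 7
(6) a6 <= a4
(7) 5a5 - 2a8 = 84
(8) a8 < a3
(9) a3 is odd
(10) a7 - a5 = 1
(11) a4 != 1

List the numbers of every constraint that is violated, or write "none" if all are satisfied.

The assignment fails constraints 2, 3, 9.

(1) a6 + a2 = 10; 10 mod 3 = 1 — OK.
(2) a8 + a5 + a3 = -7 + 14 + 14 = 21, not 18 — violated.
(3) 14 = 8*1 + 6, so 8 does not divide 14 — violated.
(4) a8 = -7, and -7 ≠ -5 — OK.
(5) 14 / 7 = 2, so 7 divides 14 — OK.
(6) a6 = -2, a4 = -1; -2 ≤ -1 — OK.
(7) 5a5 - 2a8 = 5(14) - 2(-7) = 84 — OK.
(8) a8 = -7, a3 = 14; -7 < 14 — OK.
(9) a3 = 14 is even — violated.
(10) a7 - a5 = 15 - 14 = 1 — OK.
(11) a4 = -1, and -1 ≠ 1 — OK.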